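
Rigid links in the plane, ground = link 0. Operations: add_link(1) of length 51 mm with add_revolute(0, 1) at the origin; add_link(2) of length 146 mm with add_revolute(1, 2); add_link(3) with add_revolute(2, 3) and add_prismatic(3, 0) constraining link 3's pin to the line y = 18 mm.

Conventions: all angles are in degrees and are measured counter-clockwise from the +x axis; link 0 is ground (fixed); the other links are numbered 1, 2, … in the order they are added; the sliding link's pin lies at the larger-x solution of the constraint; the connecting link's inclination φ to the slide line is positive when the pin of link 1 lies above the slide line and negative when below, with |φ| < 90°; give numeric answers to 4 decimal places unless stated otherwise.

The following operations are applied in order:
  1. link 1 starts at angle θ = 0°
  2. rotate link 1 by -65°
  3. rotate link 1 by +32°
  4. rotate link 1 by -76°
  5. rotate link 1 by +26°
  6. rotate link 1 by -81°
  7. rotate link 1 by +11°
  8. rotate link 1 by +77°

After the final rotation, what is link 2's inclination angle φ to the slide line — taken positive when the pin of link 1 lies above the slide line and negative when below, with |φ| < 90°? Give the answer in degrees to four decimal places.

geometry: r = 51 mm, L = 146 mm, e = 18 mm; θ starts at 0°
rotate link 1 by -65°: θ ← 0° -65° = -65°
rotate link 1 by +32°: θ ← -65° +32° = -33°
rotate link 1 by -76°: θ ← -33° -76° = -109°
rotate link 1 by +26°: θ ← -109° +26° = -83°
rotate link 1 by -81°: θ ← -83° -81° = -164°
rotate link 1 by +11°: θ ← -164° +11° = -153°
rotate link 1 by +77°: θ ← -153° +77° = -76°
h = r sin θ − e = -49.485082 − 18 = -67.485082
sin φ = h / L = -67.485082 / 146 = -0.46222659
φ = arcsin(-0.46222659) = -27.530879°

-27.5309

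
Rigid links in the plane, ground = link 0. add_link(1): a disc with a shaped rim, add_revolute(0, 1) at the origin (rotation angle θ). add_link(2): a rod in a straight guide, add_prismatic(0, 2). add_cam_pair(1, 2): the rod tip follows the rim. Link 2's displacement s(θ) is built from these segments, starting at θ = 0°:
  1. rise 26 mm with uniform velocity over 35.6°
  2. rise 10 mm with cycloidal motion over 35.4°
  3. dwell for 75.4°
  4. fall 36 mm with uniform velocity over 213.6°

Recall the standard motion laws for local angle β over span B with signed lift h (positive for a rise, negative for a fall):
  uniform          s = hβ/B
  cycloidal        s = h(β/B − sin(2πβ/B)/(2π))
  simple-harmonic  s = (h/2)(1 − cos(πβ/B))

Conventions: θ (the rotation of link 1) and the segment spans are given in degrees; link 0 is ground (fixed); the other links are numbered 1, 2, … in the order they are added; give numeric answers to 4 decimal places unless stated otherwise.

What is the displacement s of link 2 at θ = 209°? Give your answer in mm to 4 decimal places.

segment 1 (0° to 35.6°, uniform, h = 26) is passed completely: s = 0.0000 + (26) = 26.0000
segment 2 (35.6° to 71°, cycloidal, h = 10) is passed completely: s = 26.0000 + (10) = 36.0000
segment 3 (71° to 146.4°, dwell): s unchanged at 36.0000
θ = 209° falls in segment 4 (146.4° to 360°, uniform, h = -36): β = 209 − 146.4 = 62.6°, B = 213.6°; Δs = -36·62.6/213.6 = -10.5506; s = 36.0000 − 10.5506 = 25.4494

25.4494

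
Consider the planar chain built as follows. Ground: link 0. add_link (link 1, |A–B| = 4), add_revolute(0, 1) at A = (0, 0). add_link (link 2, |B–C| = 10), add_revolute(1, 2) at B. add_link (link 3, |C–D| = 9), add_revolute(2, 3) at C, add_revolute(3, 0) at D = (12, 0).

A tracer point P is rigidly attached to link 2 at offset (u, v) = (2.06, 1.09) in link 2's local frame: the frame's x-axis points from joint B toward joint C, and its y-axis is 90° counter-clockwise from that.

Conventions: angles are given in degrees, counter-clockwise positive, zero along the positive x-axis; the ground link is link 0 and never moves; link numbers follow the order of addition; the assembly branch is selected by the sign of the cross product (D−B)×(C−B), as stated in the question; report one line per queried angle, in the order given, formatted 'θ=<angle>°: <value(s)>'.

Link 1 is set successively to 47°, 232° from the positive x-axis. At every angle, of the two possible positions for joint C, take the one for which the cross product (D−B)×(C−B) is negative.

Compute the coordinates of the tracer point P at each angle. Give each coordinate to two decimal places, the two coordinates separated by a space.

A=(0,0), D=(12.00,0)
θ=47°: B = A + 4.00·(cos47°, sin47°) = (2.7280, 2.9254)
θ=47°: |BD| = 9.7226
θ=47°: circle(B,10.00) ∩ circle(D,9.00): a=5.8384, h=8.1187
θ=47°:   candidates: C₊=(10.7387,8.9112) cross=78.934; C₋=(5.8530,-6.5738) cross=-78.934
θ=47°:   branch - wants cross < 0 → take C=(5.8530,-6.5738) (cross=-78.934)
θ=47°: ex = (C−B)/|BC| = (0.3125,-0.9499); ey = (0.9499,0.3125)
θ=47°: P = B + 2.06·ex + 1.09·ey = (4.4072,1.3092)
θ=232°: B = A + 4.00·(cos232°, sin232°) = (-2.4626, -3.1520)
θ=232°: |BD| = 14.8021
θ=232°: circle(B,10.00) ∩ circle(D,9.00): a=8.0429, h=5.9424
θ=232°:   candidates: C₊=(4.1303,4.3668) cross=87.960; C₋=(6.6612,-7.2455) cross=-87.960
θ=232°:   branch - wants cross < 0 → take C=(6.6612,-7.2455) (cross=-87.960)
θ=232°: ex = (C−B)/|BC| = (0.9124,-0.4093); ey = (0.4093,0.9124)
θ=232°: P = B + 2.06·ex + 1.09·ey = (-0.1370,-3.0008)

θ=47°: 4.41 1.31
θ=232°: -0.14 -3.00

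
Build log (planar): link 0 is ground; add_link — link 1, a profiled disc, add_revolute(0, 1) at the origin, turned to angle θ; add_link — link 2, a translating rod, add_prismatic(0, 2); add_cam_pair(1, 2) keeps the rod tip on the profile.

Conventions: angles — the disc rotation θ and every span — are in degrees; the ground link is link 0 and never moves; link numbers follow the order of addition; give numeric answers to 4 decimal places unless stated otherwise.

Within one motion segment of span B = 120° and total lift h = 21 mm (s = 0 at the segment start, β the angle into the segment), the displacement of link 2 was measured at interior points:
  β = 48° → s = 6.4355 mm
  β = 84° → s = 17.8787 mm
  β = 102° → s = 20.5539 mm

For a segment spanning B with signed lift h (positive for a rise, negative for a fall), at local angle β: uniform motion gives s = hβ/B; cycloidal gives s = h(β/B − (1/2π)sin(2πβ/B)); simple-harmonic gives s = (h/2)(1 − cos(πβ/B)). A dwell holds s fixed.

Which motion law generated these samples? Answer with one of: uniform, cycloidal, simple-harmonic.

candidates at β/B = r: uniform s = h·r (linear in β); cycloidal s = h·(r − sin(2πr)/(2π)); simple-harmonic s = (h/2)(1 − cos(πr))
β=48°: printed 6.4355 | uniform 8.4000, cycloidal 6.4355, simple-harmonic 7.2553
β=84°: printed 17.8787 | uniform 14.7000, cycloidal 17.8787, simple-harmonic 16.6717
β=102°: printed 20.5539 | uniform 17.8500, cycloidal 20.5539, simple-harmonic 19.8556
only one law matches every sample → cycloidal

cycloidal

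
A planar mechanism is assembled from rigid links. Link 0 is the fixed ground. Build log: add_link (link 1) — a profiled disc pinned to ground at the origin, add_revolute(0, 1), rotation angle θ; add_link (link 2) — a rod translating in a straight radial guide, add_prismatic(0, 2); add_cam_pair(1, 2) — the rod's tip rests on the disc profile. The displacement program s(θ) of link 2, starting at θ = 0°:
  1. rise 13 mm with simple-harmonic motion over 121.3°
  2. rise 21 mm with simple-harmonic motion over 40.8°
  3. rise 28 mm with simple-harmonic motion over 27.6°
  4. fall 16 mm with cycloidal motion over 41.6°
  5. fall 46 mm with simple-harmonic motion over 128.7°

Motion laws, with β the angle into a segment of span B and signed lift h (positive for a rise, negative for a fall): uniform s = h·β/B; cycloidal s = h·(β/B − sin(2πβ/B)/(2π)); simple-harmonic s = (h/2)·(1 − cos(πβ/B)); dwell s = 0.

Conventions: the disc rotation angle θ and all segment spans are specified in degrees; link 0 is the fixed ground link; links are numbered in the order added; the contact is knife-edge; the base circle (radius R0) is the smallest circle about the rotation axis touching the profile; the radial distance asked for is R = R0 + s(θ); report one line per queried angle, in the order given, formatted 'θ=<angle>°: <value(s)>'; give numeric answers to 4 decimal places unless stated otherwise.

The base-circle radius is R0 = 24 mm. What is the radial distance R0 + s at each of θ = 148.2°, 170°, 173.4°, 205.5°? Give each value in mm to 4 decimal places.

seg 1 [0°–121.3°] simple-harmonic, h=13: full span → s += 13 → s = 13.0000
seg 2 [121.3°–162.1°] simple-harmonic, h=21: θ=148.2° here. β=26.9, B=40.8. 21/2·(1 − cos(π·0.6593)) = 15.5386 → s = 28.5386
seg 2 [121.3°–162.1°] simple-harmonic, h=21: full span → s += 21 → s = 34.0000
seg 3 [162.1°–189.7°] simple-harmonic, h=28: θ=170° here. β=7.9, B=27.6. 28/2·(1 − cos(π·0.2862)) = 5.2890 → s = 39.2890
seg 3 [162.1°–189.7°] simple-harmonic, h=28: θ=173.4° here. β=11.3, B=27.6. 28/2·(1 − cos(π·0.4094)) = 10.0696 → s = 44.0696
seg 3 [162.1°–189.7°] simple-harmonic, h=28: full span → s += 28 → s = 62.0000
seg 4 [189.7°–231.3°] cycloidal, h=-16: θ=205.5° here. β=15.8, B=41.6. -16·(0.3798 − sin(2π·0.3798)/(2π)) = -4.3315 → s = 57.6685
θ=148.2°: R = R0 + s = 24 + 28.5386 = 52.5386
θ=170°: R = R0 + s = 24 + 39.2890 = 63.2890
θ=173.4°: R = R0 + s = 24 + 44.0696 = 68.0696
θ=205.5°: R = R0 + s = 24 + 57.6685 = 81.6685

θ=148.2°: 52.5386
θ=170°: 63.2890
θ=173.4°: 68.0696
θ=205.5°: 81.6685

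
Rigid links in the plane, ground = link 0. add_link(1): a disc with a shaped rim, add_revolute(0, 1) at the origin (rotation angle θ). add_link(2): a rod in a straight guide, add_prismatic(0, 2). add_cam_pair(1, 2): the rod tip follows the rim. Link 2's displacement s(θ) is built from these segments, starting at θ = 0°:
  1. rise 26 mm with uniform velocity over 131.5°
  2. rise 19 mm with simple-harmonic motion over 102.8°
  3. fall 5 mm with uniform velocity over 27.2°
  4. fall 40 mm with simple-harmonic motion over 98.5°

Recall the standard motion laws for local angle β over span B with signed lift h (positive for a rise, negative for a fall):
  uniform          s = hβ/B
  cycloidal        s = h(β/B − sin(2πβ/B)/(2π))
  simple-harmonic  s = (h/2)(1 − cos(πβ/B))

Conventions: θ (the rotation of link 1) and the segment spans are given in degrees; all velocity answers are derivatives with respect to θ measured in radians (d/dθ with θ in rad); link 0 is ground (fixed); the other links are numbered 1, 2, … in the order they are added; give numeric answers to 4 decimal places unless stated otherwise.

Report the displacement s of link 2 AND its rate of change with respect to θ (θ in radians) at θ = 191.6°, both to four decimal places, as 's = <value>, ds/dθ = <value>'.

segment 1 (0° to 131.5°, uniform, h = 26) is passed completely: s = 0.0000 + (26) = 26.0000
θ = 191.6° falls in segment 2 (131.5° to 234.3°, simple-harmonic, h = 19): β = 191.6 − 131.5 = 60.1°, B = 102.8°; Δs = 19/2·(1 − cos(π·0.5846)) = 11.9962; s = 26.0000 + 11.9962 = 37.9962
velocity in seg [131.5°–234.3°] (simple-harmonic), θ in radians: β = 60.1° = 1.0489 rad, B = 102.8° = 1.7942 rad; ds/dθ = (πh/(2B)) sin(πβ/B) = (π·19/(2·1.7942)) sin(π·0.5846) = 16.049767 mm/rad

s = 37.9962, ds/dθ = 16.0498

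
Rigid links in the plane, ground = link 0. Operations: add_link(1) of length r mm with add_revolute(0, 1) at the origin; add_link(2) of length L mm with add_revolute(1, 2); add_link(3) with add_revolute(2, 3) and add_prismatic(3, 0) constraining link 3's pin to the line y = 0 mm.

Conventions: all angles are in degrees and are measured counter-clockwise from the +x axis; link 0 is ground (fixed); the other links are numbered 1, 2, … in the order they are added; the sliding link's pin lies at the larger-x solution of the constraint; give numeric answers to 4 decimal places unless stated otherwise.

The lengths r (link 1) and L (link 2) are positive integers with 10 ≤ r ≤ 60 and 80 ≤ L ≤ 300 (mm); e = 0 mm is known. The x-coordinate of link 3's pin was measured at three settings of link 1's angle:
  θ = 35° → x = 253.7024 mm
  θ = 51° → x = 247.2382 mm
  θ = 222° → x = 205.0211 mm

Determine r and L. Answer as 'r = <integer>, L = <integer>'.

constraint per measurement: (x − r cos θ)² + (r sin θ − e)² = L²
subtracting the θ₁ and θ₂ equations cancels the r² and L² terms:
r = (x₁² − x₂²) / (2[(x₁cos θ₁ + e sin θ₁) − (x₂cos θ₂ + e sin θ₂)]) = 30.9999 → r = 31
L² = (x₁ − r cos θ₁)² + (r sin θ₁ − e)² = 52441.0157 → L = 229.0000 → L = 229
check at θ₃=222°: x = 205.0211 (printed 205.0211) ✓

r = 31, L = 229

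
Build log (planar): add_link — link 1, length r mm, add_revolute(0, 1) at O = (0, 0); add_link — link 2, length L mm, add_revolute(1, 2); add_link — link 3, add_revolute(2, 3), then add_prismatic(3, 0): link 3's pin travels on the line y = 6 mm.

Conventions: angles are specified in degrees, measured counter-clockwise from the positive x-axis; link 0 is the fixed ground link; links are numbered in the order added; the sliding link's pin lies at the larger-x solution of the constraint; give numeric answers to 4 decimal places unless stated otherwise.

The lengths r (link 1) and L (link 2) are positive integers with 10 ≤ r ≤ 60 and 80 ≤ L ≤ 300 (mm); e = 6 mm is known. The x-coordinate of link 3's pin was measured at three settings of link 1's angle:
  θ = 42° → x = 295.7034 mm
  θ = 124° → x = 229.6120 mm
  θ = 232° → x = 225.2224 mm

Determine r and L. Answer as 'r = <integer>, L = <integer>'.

constraint per measurement: (x − r cos θ)² + (r sin θ − e)² = L²
subtracting the θ₁ and θ₂ equations cancels the r² and L² terms:
r = (x₁² − x₂²) / (2[(x₁cos θ₁ + e sin θ₁) − (x₂cos θ₂ + e sin θ₂)]) = 50.0000 → r = 50
L² = (x₁ − r cos θ₁)² + (r sin θ₁ − e)² = 67599.9772 → L = 260.0000 → L = 260
check at θ₃=232°: x = 225.2224 (printed 225.2224) ✓

r = 50, L = 260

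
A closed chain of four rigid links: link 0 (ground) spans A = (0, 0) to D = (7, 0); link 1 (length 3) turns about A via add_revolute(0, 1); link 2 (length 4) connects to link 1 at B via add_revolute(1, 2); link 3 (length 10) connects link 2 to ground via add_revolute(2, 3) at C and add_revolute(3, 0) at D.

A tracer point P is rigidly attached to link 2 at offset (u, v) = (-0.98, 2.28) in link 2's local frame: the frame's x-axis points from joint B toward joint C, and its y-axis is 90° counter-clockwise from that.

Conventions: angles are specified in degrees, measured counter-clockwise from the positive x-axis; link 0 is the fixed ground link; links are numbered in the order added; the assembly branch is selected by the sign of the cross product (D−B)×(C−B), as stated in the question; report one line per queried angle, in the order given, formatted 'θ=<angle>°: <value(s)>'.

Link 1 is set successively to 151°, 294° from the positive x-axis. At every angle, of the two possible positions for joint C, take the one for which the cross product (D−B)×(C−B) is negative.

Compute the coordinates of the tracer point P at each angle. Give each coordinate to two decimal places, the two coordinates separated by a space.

A=(0,0), D=(7.00,0)
θ=151°: B = A + 3.00·(cos151°, sin151°) = (-2.6239, 1.4544)
θ=151°: |BD| = 9.7331
θ=151°: circle(B,4.00) ∩ circle(D,10.00): a=0.5514, h=3.9618
θ=151°:   candidates: C₊=(-1.4866,5.2894) cross=38.561; C₋=(-2.6706,-2.5453) cross=-38.561
θ=151°:   branch - wants cross < 0 → take C=(-2.6706,-2.5453) (cross=-38.561)
θ=151°: ex = (C−B)/|BC| = (-0.0117,-0.9999); ey = (0.9999,-0.0117)
θ=151°: P = B + -0.98·ex + 2.28·ey = (-0.3326,2.4077)
θ=294°: B = A + 3.00·(cos294°, sin294°) = (1.2202, -2.7406)
θ=294°: |BD| = 6.3966
θ=294°: circle(B,4.00) ∩ circle(D,10.00): a=-3.3676, h=2.1585
θ=294°:   candidates: C₊=(-2.7475,-2.2331) cross=13.807; C₋=(-0.8978,-6.1338) cross=-13.807
θ=294°:   branch - wants cross < 0 → take C=(-0.8978,-6.1338) (cross=-13.807)
θ=294°: ex = (C−B)/|BC| = (-0.5295,-0.8483); ey = (0.8483,-0.5295)
θ=294°: P = B + -0.98·ex + 2.28·ey = (3.6733,-3.1166)

θ=151°: -0.33 2.41
θ=294°: 3.67 -3.12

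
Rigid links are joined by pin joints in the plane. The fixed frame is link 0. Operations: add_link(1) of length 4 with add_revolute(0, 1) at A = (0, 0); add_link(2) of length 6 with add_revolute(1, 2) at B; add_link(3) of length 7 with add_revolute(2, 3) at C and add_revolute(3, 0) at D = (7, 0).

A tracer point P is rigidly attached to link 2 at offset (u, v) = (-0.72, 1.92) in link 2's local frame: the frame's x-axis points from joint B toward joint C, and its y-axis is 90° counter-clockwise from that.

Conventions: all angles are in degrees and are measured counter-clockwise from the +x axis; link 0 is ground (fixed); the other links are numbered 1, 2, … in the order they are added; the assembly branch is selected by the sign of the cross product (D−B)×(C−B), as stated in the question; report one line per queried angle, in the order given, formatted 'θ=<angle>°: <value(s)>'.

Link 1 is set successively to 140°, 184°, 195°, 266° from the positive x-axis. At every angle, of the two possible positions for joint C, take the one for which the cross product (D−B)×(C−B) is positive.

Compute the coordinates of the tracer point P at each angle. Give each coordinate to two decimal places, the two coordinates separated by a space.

A=(0,0), D=(7.00,0)
θ=140°: B = A + 4.00·(cos140°, sin140°) = (-3.0642, 2.5712)
θ=140°: |BD| = 10.3874
θ=140°: circle(B,6.00) ∩ circle(D,7.00): a=4.5680, h=3.8902
θ=140°:   candidates: C₊=(2.3246,5.2096) cross=40.409; C₋=(0.3987,-2.3287) cross=-40.409
θ=140°:   branch + wants cross > 0 → take C=(2.3246,5.2096) (cross=40.409)
θ=140°: ex = (C−B)/|BC| = (0.8981,0.4397); ey = (-0.4397,0.8981)
θ=140°: P = B + -0.72·ex + 1.92·ey = (-4.5551,3.9789)
θ=184°: B = A + 4.00·(cos184°, sin184°) = (-3.9903, -0.2790)
θ=184°: |BD| = 10.9938
θ=184°: circle(B,6.00) ∩ circle(D,7.00): a=4.9057, h=3.4546
θ=184°:   candidates: C₊=(0.8261,3.2990) cross=37.980; C₋=(1.0015,-3.6080) cross=-37.980
θ=184°:   branch + wants cross > 0 → take C=(0.8261,3.2990) (cross=37.980)
θ=184°: ex = (C−B)/|BC| = (0.8027,0.5963); ey = (-0.5963,0.8027)
θ=184°: P = B + -0.72·ex + 1.92·ey = (-5.7132,0.8329)
θ=195°: B = A + 4.00·(cos195°, sin195°) = (-3.8637, -1.0353)
θ=195°: |BD| = 10.9129
θ=195°: circle(B,6.00) ∩ circle(D,7.00): a=4.8608, h=3.5174
θ=195°:   candidates: C₊=(0.6415,2.9274) cross=38.385; C₋=(1.3089,-4.0757) cross=-38.385
θ=195°:   branch + wants cross > 0 → take C=(0.6415,2.9274) (cross=38.385)
θ=195°: ex = (C−B)/|BC| = (0.7509,0.6604); ey = (-0.6604,0.7509)
θ=195°: P = B + -0.72·ex + 1.92·ey = (-5.6724,-0.0691)
θ=266°: B = A + 4.00·(cos266°, sin266°) = (-0.2790, -3.9903)
θ=266°: |BD| = 8.3010
θ=266°: circle(B,6.00) ∩ circle(D,7.00): a=3.3675, h=4.9659
θ=266°:   candidates: C₊=(0.2868,1.9830) cross=41.222; C₋=(5.0609,-6.7261) cross=-41.222
θ=266°:   branch + wants cross > 0 → take C=(0.2868,1.9830) (cross=41.222)
θ=266°: ex = (C−B)/|BC| = (0.0943,0.9955); ey = (-0.9955,0.0943)
θ=266°: P = B + -0.72·ex + 1.92·ey = (-2.2584,-4.5260)

θ=140°: -4.56 3.98
θ=184°: -5.71 0.83
θ=195°: -5.67 -0.07
θ=266°: -2.26 -4.53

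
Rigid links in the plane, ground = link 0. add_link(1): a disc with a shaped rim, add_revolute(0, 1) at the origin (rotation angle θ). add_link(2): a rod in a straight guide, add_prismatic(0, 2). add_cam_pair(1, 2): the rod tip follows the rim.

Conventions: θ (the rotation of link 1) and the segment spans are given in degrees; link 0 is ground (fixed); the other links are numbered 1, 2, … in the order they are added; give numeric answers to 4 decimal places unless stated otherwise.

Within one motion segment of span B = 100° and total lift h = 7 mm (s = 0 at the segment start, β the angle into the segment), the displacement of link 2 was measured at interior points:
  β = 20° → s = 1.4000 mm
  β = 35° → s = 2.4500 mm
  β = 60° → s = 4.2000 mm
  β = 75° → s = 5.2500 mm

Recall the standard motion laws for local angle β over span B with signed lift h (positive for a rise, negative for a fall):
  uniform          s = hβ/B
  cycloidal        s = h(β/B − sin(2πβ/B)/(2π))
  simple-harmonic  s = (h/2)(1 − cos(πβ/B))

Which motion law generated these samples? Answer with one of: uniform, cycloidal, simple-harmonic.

candidates at β/B = r: uniform s = h·r (linear in β); cycloidal s = h·(r − sin(2πr)/(2π)); simple-harmonic s = (h/2)(1 − cos(πr))
β=20°: printed 1.4000 | uniform 1.4000, cycloidal 0.3404, simple-harmonic 0.6684
β=35°: printed 2.4500 | uniform 2.4500, cycloidal 1.5487, simple-harmonic 1.9110
β=60°: printed 4.2000 | uniform 4.2000, cycloidal 4.8548, simple-harmonic 4.5816
β=75°: printed 5.2500 | uniform 5.2500, cycloidal 6.3641, simple-harmonic 5.9749
only one law matches every sample → uniform

uniform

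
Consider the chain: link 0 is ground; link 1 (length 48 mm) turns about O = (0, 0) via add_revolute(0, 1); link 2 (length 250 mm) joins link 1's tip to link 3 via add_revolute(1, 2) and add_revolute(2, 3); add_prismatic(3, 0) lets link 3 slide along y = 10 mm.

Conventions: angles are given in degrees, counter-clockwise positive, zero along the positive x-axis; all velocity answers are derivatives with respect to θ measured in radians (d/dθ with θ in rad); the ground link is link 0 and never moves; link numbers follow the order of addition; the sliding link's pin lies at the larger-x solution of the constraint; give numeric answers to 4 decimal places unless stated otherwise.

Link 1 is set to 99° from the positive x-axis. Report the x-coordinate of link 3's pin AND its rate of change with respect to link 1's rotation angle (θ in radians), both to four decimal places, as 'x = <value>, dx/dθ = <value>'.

geometry: r = 48 mm, L = 250 mm, e = 10 mm
crank pin P = (r cos θ, r sin θ) = (-7.508854, 47.409040)
h = r sin θ − e = 47.409040 − 10 = 37.409040
x = r cos θ + √(L² − h²) = -7.508854 + 247.185282 = 239.676428
dx/dθ = −r sin θ − h·r cos θ/√(L² − h²) (θ in radians; h = 37.409040) = -46.272650

x = 239.6764, dx/dθ = -46.2726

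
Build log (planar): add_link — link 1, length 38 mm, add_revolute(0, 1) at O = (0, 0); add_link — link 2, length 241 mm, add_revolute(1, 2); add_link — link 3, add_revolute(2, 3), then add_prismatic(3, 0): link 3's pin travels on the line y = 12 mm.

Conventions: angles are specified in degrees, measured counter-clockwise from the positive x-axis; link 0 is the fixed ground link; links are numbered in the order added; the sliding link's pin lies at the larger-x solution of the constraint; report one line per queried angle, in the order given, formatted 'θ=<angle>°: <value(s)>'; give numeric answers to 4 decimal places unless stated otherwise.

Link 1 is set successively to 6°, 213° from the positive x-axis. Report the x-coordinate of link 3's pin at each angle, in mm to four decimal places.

geometry: r = 38 mm, L = 241 mm, e = 12 mm
θ=6°: crank pin P = (r cos θ, r sin θ) = (37.791832, 3.972082)
θ=6°: h = r sin θ − e = 3.972082 − 12 = -8.027918
θ=6°: x = r cos θ + √(L² − h²) = 37.791832 + 240.866254 = 278.658086
θ=213°: crank pin P = (r cos θ, r sin θ) = (-31.869482, -20.696283)
θ=213°: h = r sin θ − e = -20.696283 − 12 = -32.696283
θ=213°: x = r cos θ + √(L² − h²) = -31.869482 + 238.771759 = 206.902278

θ=6°: 278.6581
θ=213°: 206.9023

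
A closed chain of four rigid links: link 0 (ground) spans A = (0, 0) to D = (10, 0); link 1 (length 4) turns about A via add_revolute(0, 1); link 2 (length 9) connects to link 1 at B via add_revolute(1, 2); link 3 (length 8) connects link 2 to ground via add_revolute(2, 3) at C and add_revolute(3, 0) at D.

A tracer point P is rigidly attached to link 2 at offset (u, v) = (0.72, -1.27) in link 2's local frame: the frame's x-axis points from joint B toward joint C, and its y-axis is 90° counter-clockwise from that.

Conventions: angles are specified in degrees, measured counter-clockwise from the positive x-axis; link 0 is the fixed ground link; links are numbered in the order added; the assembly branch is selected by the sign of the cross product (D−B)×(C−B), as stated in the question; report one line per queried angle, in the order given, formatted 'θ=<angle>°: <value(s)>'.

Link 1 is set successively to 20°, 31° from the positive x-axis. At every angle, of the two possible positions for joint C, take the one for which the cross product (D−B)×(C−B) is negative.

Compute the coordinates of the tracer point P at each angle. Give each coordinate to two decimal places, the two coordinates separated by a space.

A=(0,0), D=(10.00,0)
θ=20°: B = A + 4.00·(cos20°, sin20°) = (3.7588, 1.3681)
θ=20°: |BD| = 6.3894
θ=20°: circle(B,9.00) ∩ circle(D,8.00): a=4.5250, h=7.7797
θ=20°:   candidates: C₊=(9.8446,7.9985) cross=49.708; C₋=(6.5131,-7.2001) cross=-49.708
θ=20°:   branch - wants cross < 0 → take C=(6.5131,-7.2001) (cross=-49.708)
θ=20°: ex = (C−B)/|BC| = (0.3060,-0.9520); ey = (0.9520,0.3060)
θ=20°: P = B + 0.72·ex + -1.27·ey = (2.7701,0.2940)
θ=31°: B = A + 4.00·(cos31°, sin31°) = (3.4287, 2.0602)
θ=31°: |BD| = 6.8867
θ=31°: circle(B,9.00) ∩ circle(D,8.00): a=4.6776, h=7.6889
θ=31°:   candidates: C₊=(10.1922,7.9977) cross=52.951; C₋=(5.5919,-6.6760) cross=-52.951
θ=31°:   branch - wants cross < 0 → take C=(5.5919,-6.6760) (cross=-52.951)
θ=31°: ex = (C−B)/|BC| = (0.2404,-0.9707); ey = (0.9707,0.2404)
θ=31°: P = B + 0.72·ex + -1.27·ey = (2.3690,1.0560)

θ=20°: 2.77 0.29
θ=31°: 2.37 1.06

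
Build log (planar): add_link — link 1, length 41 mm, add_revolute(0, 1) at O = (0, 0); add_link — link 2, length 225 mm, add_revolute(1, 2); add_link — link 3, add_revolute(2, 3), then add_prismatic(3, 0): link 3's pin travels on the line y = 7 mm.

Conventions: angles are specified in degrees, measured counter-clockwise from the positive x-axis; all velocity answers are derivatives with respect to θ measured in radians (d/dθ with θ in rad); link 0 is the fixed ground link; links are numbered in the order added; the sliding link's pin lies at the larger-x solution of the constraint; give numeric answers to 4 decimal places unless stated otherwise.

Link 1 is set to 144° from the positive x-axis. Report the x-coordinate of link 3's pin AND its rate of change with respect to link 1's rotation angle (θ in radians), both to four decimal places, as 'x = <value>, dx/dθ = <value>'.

geometry: r = 41 mm, L = 225 mm, e = 7 mm
crank pin P = (r cos θ, r sin θ) = (-33.169697, 24.099195)
h = r sin θ − e = 24.099195 − 7 = 17.099195
x = r cos θ + √(L² − h²) = -33.169697 + 224.349320 = 191.179624
dx/dθ = −r sin θ − h·r cos θ/√(L² − h²) (θ in radians; h = 17.099195) = -21.571106

x = 191.1796, dx/dθ = -21.5711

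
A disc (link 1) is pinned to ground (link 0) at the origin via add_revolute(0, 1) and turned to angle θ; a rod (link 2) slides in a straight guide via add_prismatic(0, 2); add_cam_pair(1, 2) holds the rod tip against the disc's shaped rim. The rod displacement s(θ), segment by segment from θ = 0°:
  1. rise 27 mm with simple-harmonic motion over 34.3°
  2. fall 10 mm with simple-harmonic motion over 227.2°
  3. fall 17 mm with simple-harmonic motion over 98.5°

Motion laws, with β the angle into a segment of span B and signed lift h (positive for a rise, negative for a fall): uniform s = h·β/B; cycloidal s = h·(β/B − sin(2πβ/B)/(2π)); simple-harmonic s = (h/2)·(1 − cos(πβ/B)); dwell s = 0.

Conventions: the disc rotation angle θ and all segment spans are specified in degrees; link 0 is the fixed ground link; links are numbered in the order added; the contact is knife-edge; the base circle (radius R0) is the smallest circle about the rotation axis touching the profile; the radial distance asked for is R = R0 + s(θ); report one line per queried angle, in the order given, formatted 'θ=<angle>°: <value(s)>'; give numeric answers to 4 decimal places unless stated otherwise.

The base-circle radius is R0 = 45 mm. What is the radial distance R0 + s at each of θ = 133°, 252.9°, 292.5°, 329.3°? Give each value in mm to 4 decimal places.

segment 1 (0° to 34.3°, simple-harmonic, h = 27) is passed completely: s = 0.0000 + (27) = 27.0000
θ = 133° falls in segment 2 (34.3° to 261.5°, simple-harmonic, h = -10): β = 133 − 34.3 = 98.7°, B = 227.2°; Δs = -10/2·(1 − cos(π·0.4344)) = -3.9771; s = 27.0000 − 3.9771 = 23.0229
θ = 252.9° falls in segment 2 (34.3° to 261.5°, simple-harmonic, h = -10): β = 252.9 − 34.3 = 218.6°, B = 227.2°; Δs = -10/2·(1 − cos(π·0.9621)) = -9.9647; s = 27.0000 − 9.9647 = 17.0353
segment 2 (34.3° to 261.5°, simple-harmonic, h = -10) is passed completely: s = 27.0000 + (-10) = 17.0000
θ = 292.5° falls in segment 3 (261.5° to 360°, simple-harmonic, h = -17): β = 292.5 − 261.5 = 31°, B = 98.5°; Δs = -17/2·(1 − cos(π·0.3147)) = -3.8271; s = 17.0000 − 3.8271 = 13.1729
θ = 329.3° falls in segment 3 (261.5° to 360°, simple-harmonic, h = -17): β = 329.3 − 261.5 = 67.8°, B = 98.5°; Δs = -17/2·(1 − cos(π·0.6883)) = -13.2406; s = 17.0000 − 13.2406 = 3.7594
θ=133°: R = R0 + s = 45 + 23.0229 = 68.0229
θ=252.9°: R = R0 + s = 45 + 17.0353 = 62.0353
θ=292.5°: R = R0 + s = 45 + 13.1729 = 58.1729
θ=329.3°: R = R0 + s = 45 + 3.7594 = 48.7594

θ=133°: 68.0229
θ=252.9°: 62.0353
θ=292.5°: 58.1729
θ=329.3°: 48.7594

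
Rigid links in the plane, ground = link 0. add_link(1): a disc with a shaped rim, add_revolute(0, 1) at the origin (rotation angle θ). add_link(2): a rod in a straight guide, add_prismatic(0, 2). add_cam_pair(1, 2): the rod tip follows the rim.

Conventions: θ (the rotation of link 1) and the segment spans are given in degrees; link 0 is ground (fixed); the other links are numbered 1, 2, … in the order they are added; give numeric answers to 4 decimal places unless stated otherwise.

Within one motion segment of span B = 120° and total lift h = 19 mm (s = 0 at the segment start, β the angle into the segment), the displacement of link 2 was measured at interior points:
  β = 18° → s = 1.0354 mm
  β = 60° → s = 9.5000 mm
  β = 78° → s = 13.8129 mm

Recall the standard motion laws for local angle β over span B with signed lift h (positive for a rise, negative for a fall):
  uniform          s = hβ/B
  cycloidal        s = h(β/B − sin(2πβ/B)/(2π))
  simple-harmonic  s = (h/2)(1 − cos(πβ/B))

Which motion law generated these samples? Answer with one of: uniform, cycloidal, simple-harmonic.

candidates at β/B = r: uniform s = h·r (linear in β); cycloidal s = h·(r − sin(2πr)/(2π)); simple-harmonic s = (h/2)(1 − cos(πr))
β=18°: printed 1.0354 | uniform 2.8500, cycloidal 0.4036, simple-harmonic 1.0354
β=60°: printed 9.5000 | uniform 9.5000, cycloidal 9.5000, simple-harmonic 9.5000
β=78°: printed 13.8129 | uniform 12.3500, cycloidal 14.7964, simple-harmonic 13.8129
only one law matches every sample → simple-harmonic

simple-harmonic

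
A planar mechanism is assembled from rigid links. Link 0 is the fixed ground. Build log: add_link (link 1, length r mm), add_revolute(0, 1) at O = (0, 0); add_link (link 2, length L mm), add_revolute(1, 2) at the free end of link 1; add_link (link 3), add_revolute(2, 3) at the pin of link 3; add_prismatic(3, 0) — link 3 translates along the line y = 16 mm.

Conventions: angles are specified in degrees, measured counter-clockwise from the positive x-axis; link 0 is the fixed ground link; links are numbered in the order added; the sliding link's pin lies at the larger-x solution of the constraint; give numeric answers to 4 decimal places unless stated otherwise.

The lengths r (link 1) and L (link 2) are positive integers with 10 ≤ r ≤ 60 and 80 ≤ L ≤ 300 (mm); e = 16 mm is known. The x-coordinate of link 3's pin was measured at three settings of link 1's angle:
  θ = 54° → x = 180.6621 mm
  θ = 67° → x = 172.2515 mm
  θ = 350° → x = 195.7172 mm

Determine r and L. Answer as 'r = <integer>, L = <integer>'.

constraint per measurement: (x − r cos θ)² + (r sin θ − e)² = L²
subtracting the θ₁ and θ₂ equations cancels the r² and L² terms:
r = (x₁² − x₂²) / (2[(x₁cos θ₁ + e sin θ₁) − (x₂cos θ₂ + e sin θ₂)]) = 40.0000 → r = 40
L² = (x₁ − r cos θ₁)² + (r sin θ₁ − e)² = 24964.0112 → L = 158.0000 → L = 158
check at θ₃=350°: x = 195.7172 (printed 195.7172) ✓

r = 40, L = 158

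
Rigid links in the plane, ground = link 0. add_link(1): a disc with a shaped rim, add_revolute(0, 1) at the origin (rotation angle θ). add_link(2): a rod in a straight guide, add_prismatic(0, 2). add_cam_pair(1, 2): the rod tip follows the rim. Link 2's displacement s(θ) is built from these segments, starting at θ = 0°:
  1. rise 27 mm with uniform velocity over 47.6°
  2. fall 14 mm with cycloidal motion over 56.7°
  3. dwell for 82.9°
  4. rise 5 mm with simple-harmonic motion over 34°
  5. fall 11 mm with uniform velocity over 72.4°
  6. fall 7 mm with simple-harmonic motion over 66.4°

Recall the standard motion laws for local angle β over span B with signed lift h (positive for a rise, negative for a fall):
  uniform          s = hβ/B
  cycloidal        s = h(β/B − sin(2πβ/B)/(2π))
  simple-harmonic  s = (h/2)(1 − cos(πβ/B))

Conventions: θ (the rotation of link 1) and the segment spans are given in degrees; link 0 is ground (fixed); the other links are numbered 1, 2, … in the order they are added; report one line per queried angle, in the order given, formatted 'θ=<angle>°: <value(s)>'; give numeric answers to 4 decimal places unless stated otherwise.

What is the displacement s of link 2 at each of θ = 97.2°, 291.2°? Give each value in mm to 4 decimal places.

segment 1 (0° to 47.6°, uniform, h = 27) is passed completely: s = 0.0000 + (27) = 27.0000
θ = 97.2° falls in segment 2 (47.6° to 104.3°, cycloidal, h = -14): β = 97.2 − 47.6 = 49.6°, B = 56.7°; Δs = -14·(0.8748 − sin(2π·0.8748)/(2π)) = -13.8246; s = 27.0000 − 13.8246 = 13.1754
segment 2 (47.6° to 104.3°, cycloidal, h = -14) is passed completely: s = 27.0000 + (-14) = 13.0000
segment 3 (104.3° to 187.2°, dwell): s unchanged at 13.0000
segment 4 (187.2° to 221.2°, simple-harmonic, h = 5) is passed completely: s = 13.0000 + (5) = 18.0000
θ = 291.2° falls in segment 5 (221.2° to 293.6°, uniform, h = -11): β = 291.2 − 221.2 = 70°, B = 72.4°; Δs = -11·70/72.4 = -10.6354; s = 18.0000 − 10.6354 = 7.3646

θ=97.2°: 13.1754
θ=291.2°: 7.3646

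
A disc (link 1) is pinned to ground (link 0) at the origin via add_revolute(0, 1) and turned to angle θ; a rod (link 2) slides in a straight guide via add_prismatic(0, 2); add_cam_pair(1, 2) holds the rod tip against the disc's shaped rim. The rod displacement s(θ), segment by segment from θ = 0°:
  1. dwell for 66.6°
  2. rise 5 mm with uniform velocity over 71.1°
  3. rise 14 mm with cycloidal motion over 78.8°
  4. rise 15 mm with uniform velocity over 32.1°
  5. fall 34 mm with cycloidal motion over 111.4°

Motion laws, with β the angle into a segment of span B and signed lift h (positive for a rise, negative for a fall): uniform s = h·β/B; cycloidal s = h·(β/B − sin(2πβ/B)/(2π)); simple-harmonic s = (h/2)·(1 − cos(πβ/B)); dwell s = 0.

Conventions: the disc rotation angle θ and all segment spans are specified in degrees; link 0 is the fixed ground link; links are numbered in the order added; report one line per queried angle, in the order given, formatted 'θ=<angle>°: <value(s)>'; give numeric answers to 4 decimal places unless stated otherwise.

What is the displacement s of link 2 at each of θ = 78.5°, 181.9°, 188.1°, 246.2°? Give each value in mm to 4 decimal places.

segment 1 (0° to 66.6°, dwell): s unchanged at 0.0000
θ = 78.5° falls in segment 2 (66.6° to 137.7°, uniform, h = 5): β = 78.5 − 66.6 = 11.9°, B = 71.1°; Δs = 5·11.9/71.1 = 0.8368; s = 0.0000 + 0.8368 = 0.8368
segment 2 (66.6° to 137.7°, uniform, h = 5) is passed completely: s = 0.0000 + (5) = 5.0000
θ = 181.9° falls in segment 3 (137.7° to 216.5°, cycloidal, h = 14): β = 181.9 − 137.7 = 44.2°, B = 78.8°; Δs = 14·(0.5609 − sin(2π·0.5609)/(2π)) = 8.6849; s = 5.0000 + 8.6849 = 13.6849
θ = 188.1° falls in segment 3 (137.7° to 216.5°, cycloidal, h = 14): β = 188.1 − 137.7 = 50.4°, B = 78.8°; Δs = 14·(0.6396 − sin(2π·0.6396)/(2π)) = 10.6675; s = 5.0000 + 10.6675 = 15.6675
segment 3 (137.7° to 216.5°, cycloidal, h = 14) is passed completely: s = 5.0000 + (14) = 19.0000
θ = 246.2° falls in segment 4 (216.5° to 248.6°, uniform, h = 15): β = 246.2 − 216.5 = 29.7°, B = 32.1°; Δs = 15·29.7/32.1 = 13.8785; s = 19.0000 + 13.8785 = 32.8785

θ=78.5°: 0.8368
θ=181.9°: 13.6849
θ=188.1°: 15.6675
θ=246.2°: 32.8785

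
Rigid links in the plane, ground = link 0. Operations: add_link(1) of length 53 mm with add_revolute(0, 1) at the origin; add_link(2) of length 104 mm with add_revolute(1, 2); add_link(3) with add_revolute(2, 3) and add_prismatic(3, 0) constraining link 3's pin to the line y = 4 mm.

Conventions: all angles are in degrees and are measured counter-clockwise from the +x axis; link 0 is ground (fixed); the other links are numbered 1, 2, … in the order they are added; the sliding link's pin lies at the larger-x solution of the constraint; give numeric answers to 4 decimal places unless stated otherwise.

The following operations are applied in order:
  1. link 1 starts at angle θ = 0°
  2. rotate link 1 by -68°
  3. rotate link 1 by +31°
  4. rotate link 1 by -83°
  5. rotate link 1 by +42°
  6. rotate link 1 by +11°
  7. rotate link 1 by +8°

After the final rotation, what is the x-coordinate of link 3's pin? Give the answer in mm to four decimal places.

geometry: r = 53 mm, L = 104 mm, e = 4 mm; θ starts at 0°
rotate link 1 by -68°: θ ← 0° -68° = -68°
rotate link 1 by +31°: θ ← -68° +31° = -37°
rotate link 1 by -83°: θ ← -37° -83° = -120°
rotate link 1 by +42°: θ ← -120° +42° = -78°
rotate link 1 by +11°: θ ← -78° +11° = -67°
rotate link 1 by +8°: θ ← -67° +8° = -59°
crank pin P = (r cos θ, r sin θ) = (27.297018, -45.429867)
h = r sin θ − e = -45.429867 − 4 = -49.429867
x = r cos θ + √(L² − h²) = 27.297018 + 91.502395 = 118.799413

118.7994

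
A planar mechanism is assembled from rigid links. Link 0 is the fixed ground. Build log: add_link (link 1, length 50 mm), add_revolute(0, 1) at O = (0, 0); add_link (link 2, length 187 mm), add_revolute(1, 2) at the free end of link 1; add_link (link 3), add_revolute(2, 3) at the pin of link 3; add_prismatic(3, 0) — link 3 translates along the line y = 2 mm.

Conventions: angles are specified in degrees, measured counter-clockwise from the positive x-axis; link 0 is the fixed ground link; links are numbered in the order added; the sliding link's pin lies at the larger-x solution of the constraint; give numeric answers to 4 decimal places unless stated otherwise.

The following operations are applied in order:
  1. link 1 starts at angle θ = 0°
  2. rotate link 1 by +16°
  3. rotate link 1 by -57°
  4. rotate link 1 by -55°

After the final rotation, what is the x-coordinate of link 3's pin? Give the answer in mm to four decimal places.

geometry: r = 50 mm, L = 187 mm, e = 2 mm; θ starts at 0°
rotate link 1 by +16°: θ ← 0° +16° = 16°
rotate link 1 by -57°: θ ← 16° -57° = -41°
rotate link 1 by -55°: θ ← -41° -55° = -96°
crank pin P = (r cos θ, r sin θ) = (-5.226423, -49.726095)
h = r sin θ − e = -49.726095 − 2 = -51.726095
x = r cos θ + √(L² − h²) = -5.226423 + 179.703676 = 174.477253

174.4773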